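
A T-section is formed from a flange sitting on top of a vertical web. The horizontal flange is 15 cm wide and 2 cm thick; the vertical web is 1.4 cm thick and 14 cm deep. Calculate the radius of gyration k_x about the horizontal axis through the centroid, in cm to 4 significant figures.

k_x ≈ 4.685 cm

Split into non-overlapping primitives; take the origin at the lower-left of the bounding box.
Flange: 15 × 2, A = 30 cm², y = 15 cm, Ī = 10 cm⁴.
Web: 1.4 × 14, A = 19.6 cm², y = 7 cm, Ī = 320.133 cm⁴.
Centroid: ȳ = ΣA·y / ΣA = 11.8387 cm.
Transfer each piece to the horizontal axis through the centroid using Ī + A·d² with d = y − 11.8387:
  flange: d = 3.16129 cm → contributes +309.813 cm⁴
  web: d = -4.83871 cm → contributes +779.03 cm⁴
Total I = 1088.84 cm⁴.
Radius of gyration: k = √(I/A) = √(1088.84 / 49.6) = 4.68535 cm.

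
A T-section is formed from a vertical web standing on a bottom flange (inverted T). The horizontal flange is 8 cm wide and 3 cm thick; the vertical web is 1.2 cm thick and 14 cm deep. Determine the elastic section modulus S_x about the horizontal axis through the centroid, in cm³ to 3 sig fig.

S_x ≈ 83.9 cm³

Break the section into simple shapes (no overlaps), measuring from the bottom-left corner of the bounding box.
Flange: 8 × 3, A = 24 cm², y = 1.5 cm, Ī = 18 cm⁴.
Web: 1.2 × 14, A = 16.8 cm², y = 10 cm, Ī = 274.4 cm⁴.
Centroid: ȳ = ΣA·y / ΣA = 5 cm.
Transfer each piece to the horizontal axis through the centroid using Ī + A·d² with d = y − 5:
  flange: d = -3.5 cm → contributes +312 cm⁴
  web: d = 5 cm → contributes +694.4 cm⁴
Total I = 1006.4 cm⁴.
Extreme fibre distance c = 12 cm; S = I/c = 83.867 cm³.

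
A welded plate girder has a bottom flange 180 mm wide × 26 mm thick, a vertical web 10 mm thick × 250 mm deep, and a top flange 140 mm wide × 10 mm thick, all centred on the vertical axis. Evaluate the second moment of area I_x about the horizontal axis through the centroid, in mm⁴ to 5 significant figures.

Decompose the section into non-overlapping parts with the origin at the bottom-left of its bounding rectangle.
Bottom plate: 180 × 26, A = 4 680 mm², y = 13 mm, Ī = 263 640 mm⁴.
Web plate: 10 × 250, A = 2 500 mm², y = 151 mm, Ī = 13 020 833 mm⁴.
Top plate: 140 × 10, A = 1 400 mm², y = 281 mm, Ī = 11666.67 mm⁴.
Centroid: ȳ = ΣA·y / ΣA = 96.93939 mm.
Transfer each piece to the horizontal axis through the centroid using Ī + A·d² with d = y − 96.93939:
  bottom plate: d = -83.93939 mm → contributes +33 238 086 mm⁴
  web plate: d = 54.06061 mm → contributes +20 327 206 mm⁴
  top plate: d = 184.0606 mm → contributes +47 441 296 mm⁴
Total I = 101 006 588 mm⁴.

I_x ≈ 1.0101 × 10⁸ mm⁴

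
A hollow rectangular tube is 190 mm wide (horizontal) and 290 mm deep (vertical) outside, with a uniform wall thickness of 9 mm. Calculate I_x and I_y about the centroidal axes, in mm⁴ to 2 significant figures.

Treat the section as a set of non-overlapping primitives; coordinates are from the bounding-box lower-left.
Outer rectangle: 190 × 290, A = 55 100 mm², y = 145 mm, Ī = 386 159 167 mm⁴.
Inner void (subtracted): 172 × 272, A = 46 784 mm², y = 145 mm, Ī = 288 438 955 mm⁴.
By symmetry the centroid is at mid-height, ȳ = 145 mm.
All pieces are centred on the centroidal x-axis, so I = ΣĪ (holes subtracted) = 97 720 212 mm⁴.
Repeating about the centroidal y-axis gives I_y = 50 421 012 mm⁴.

I_x ≈ 9.8 × 10⁷ mm⁴, I_y ≈ 5.0 × 10⁷ mm⁴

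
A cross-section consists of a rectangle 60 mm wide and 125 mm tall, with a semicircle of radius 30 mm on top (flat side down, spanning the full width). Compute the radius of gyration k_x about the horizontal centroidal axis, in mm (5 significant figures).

k_x ≈ 43.137 mm

Decompose the section into non-overlapping parts with the origin at the bottom-left of its bounding rectangle.
Rectangular body: 60 × 125, A = 7 500 mm², y = 62.5 mm, Ī = 9 765 625 mm⁴.
Semicircular cap: semicircle r = 30, A = 1413.717 mm², y = 137.7324 mm, Ī = 88903.14 mm⁴.
Centroid: ȳ = ΣA·y / ΣA = 74.43187 mm.
Transfer each piece to the horizontal centroidal axis using Ī + A·d² with d = y − 74.43187:
  rectangular body: d = -11.93187 mm → contributes +10 833 396 mm⁴
  semicircular cap: d = 63.30053 mm → contributes +5 753 605 mm⁴
Total I = 16 587 001 mm⁴.
Radius of gyration: k = √(I/A) = √(16 587 001 / 8913.717) = 43.13746 mm.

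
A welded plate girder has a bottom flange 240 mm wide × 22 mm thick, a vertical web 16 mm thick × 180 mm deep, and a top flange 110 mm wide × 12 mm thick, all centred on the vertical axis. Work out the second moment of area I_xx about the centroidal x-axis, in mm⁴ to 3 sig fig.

I_xx ≈ 5.66 × 10⁷ mm⁴

Break the section into simple shapes (no overlaps), measuring from the bottom-left corner of the bounding box.
Bottom plate: 240 × 22, A = 5 280 mm², y = 11 mm, Ī = 212 960 mm⁴.
Web plate: 16 × 180, A = 2 880 mm², y = 112 mm, Ī = 7 776 000 mm⁴.
Top plate: 110 × 12, A = 1 320 mm², y = 208 mm, Ī = 15 840 mm⁴.
Centroid: ȳ = ΣA·y / ΣA = 69.114 mm.
Transfer each piece to the centroidal x-axis using Ī + A·d² with d = y − 69.114:
  bottom plate: d = -58.114 mm → contributes +18 044 725 mm⁴
  web plate: d = 42.886 mm → contributes +13 072 941 mm⁴
  top plate: d = 138.89 mm → contributes +25 477 772 mm⁴
Total I = 56 595 437 mm⁴.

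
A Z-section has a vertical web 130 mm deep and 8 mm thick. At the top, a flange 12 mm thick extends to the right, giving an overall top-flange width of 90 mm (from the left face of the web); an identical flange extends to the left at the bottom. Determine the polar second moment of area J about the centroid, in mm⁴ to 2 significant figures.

Split into non-overlapping primitives; take the origin at the lower-left of the bounding box.
Web: 8 × 130, A = 1 040 mm², y = 65 mm, Ī = 1 464 667 mm⁴.
Top flange (beyond web): 82 × 12, A = 984 mm², y = 124 mm, Ī = 11 808 mm⁴.
Bottom flange (beyond web): 82 × 12, A = 984 mm², y = 6 mm, Ī = 11 808 mm⁴.
Centroid: ȳ = ΣA·y / ΣA = 65 mm.
Transfer each piece to the centroidal x-axis using Ī + A·d² with d = y − 65:
  web: d = 0 mm → contributes +1 464 667 mm⁴
  top flange (beyond web): d = 59 mm → contributes +3 437 112 mm⁴
  bottom flange (beyond web): d = -59 mm → contributes +3 437 112 mm⁴
Total I = 8 338 891 mm⁴.
For the y-axis: x̄ = 86 mm.
Repeating about the centroidal y-axis gives I_y = 5 093 483 mm⁴.
Polar second moment: J = I_x + I_y = 13 432 373 mm⁴.

J ≈ 1.3 × 10⁷ mm⁴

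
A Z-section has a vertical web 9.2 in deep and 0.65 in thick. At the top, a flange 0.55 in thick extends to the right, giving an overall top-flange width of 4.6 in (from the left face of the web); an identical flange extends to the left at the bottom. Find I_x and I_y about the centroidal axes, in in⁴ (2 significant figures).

Decompose the section into non-overlapping parts with the origin at the bottom-left of its bounding rectangle.
Web: 0.65 × 9.2, A = 5.98 in², y = 4.6 in, Ī = 42.18 in⁴.
Top flange (beyond web): 3.95 × 0.55, A = 2.173 in², y = 8.925 in, Ī = 0.05477 in⁴.
Bottom flange (beyond web): 3.95 × 0.55, A = 2.173 in², y = 0.275 in, Ī = 0.05477 in⁴.
Centroid: ȳ = ΣA·y / ΣA = 4.6 in.
Transfer each piece to the centroidal x-axis using Ī + A·d² with d = y − 4.6:
  web: d = 0 in → contributes +42.18 in⁴
  top flange (beyond web): d = 4.325 in → contributes +40.69 in⁴
  bottom flange (beyond web): d = -4.325 in → contributes +40.69 in⁴
Total I = 123.6 in⁴.
For the y-axis: x̄ = 4.275 in.
Repeating about the centroidal y-axis gives I_y = 28.85 in⁴.

I_x ≈ 120 in⁴, I_y ≈ 29 in⁴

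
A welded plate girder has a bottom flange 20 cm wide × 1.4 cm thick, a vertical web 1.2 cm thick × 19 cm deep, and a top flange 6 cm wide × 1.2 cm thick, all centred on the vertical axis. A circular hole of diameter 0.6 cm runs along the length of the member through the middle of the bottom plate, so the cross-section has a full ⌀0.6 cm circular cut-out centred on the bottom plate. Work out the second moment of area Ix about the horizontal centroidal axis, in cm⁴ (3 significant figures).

Ix ≈ 3550 cm⁴

Break the section into simple shapes (no overlaps), measuring from the bottom-left corner of the bounding box.
Bottom plate: 20 × 1.4, A = 28 cm², y = 0.7 cm, Ī = 4.5733 cm⁴.
Web plate: 1.2 × 19, A = 22.8 cm², y = 10.9 cm, Ī = 685.9 cm⁴.
Top plate: 6 × 1.2, A = 7.2 cm², y = 21 cm, Ī = 0.864 cm⁴.
Hole (subtracted): ⌀0.6, A = 0.28274 cm², y = 0.7 cm, Ī = 0.0063617 cm⁴.
Centroid: ȳ = ΣA·y / ΣA = 7.2616 cm.
Transfer each piece to the horizontal centroidal axis using Ī + A·d² with d = y − 7.2616:
  bottom plate: d = -6.5616 cm → contributes +1210.1 cm⁴
  web plate: d = 3.6384 cm → contributes +987.72 cm⁴
  top plate: d = 13.738 cm → contributes +1359.8 cm⁴
  hole: d = -6.5616 cm → contributes −12.18 cm⁴
Total I = 3545.5 cm⁴.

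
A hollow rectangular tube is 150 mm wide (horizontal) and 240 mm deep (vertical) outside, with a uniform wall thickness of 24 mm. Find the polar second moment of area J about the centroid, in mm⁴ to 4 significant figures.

Break the section into simple shapes (no overlaps), measuring from the bottom-left corner of the bounding box.
Outer rectangle: 150 × 240, A = 36 000 mm², y = 120 mm, Ī = 172 800 000 mm⁴.
Inner void (subtracted): 102 × 192, A = 19 584 mm², y = 120 mm, Ī = 60 162 048 mm⁴.
By symmetry the centroid is at mid-height, ȳ = 120 mm.
All pieces are centred on the centroidal x-axis, so I = ΣĪ (holes subtracted) = 112 637 952 mm⁴.
Repeating about the centroidal y-axis gives I_y = 50 520 672 mm⁴.
Polar second moment: J = I_x + I_y = 163 158 624 mm⁴.

J ≈ 1.632 × 10⁸ mm⁴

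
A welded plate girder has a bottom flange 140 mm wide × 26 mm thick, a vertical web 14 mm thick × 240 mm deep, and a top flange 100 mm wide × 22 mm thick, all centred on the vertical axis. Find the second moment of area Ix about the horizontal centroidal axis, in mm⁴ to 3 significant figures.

Break the section into simple shapes (no overlaps), measuring from the bottom-left corner of the bounding box.
Bottom plate: 140 × 26, A = 3 640 mm², y = 13 mm, Ī = 205 053 mm⁴.
Web plate: 14 × 240, A = 3 360 mm², y = 146 mm, Ī = 16 128 000 mm⁴.
Top plate: 100 × 22, A = 2 200 mm², y = 277 mm, Ī = 88 733 mm⁴.
Centroid: ȳ = ΣA·y / ΣA = 124.7 mm.
Transfer each piece to the horizontal centroidal axis using Ī + A·d² with d = y − 124.7:
  bottom plate: d = -111.7 mm → contributes +45 624 469 mm⁴
  web plate: d = 21.296 mm → contributes +17 651 776 mm⁴
  top plate: d = 152.3 mm → contributes +51 115 458 mm⁴
Total I = 114 391 702 mm⁴.

Ix ≈ 1.14 × 10⁸ mm⁴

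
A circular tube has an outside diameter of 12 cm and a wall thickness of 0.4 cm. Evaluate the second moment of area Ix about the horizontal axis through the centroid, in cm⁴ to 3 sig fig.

Decompose the section into non-overlapping parts with the origin at the bottom-left of its bounding rectangle.
Outer circle: ⌀12, A = 113.1 cm², y = 6 cm, Ī = 1017.9 cm⁴.
Bore (subtracted): ⌀11.2, A = 98.52 cm², y = 6 cm, Ī = 772.4 cm⁴.
By symmetry the centroid is at mid-height, ȳ = 6 cm.
All pieces are centred on the horizontal axis through the centroid, so I = ΣĪ (holes subtracted) = 245.48 cm⁴.

Ix ≈ 245 cm⁴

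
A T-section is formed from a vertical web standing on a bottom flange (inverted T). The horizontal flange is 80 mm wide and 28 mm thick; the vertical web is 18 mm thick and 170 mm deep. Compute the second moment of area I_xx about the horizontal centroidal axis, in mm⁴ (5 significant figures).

I_xx ≈ 2.0191 × 10⁷ mm⁴

Break the section into simple shapes (no overlaps), measuring from the bottom-left corner of the bounding box.
Flange: 80 × 28, A = 2 240 mm², y = 14 mm, Ī = 146346.7 mm⁴.
Web: 18 × 170, A = 3 060 mm², y = 113 mm, Ī = 7 369 500 mm⁴.
Centroid: ȳ = ΣA·y / ΣA = 71.15849 mm.
Transfer each piece to the horizontal centroidal axis using Ī + A·d² with d = y − 71.15849:
  flange: d = -57.15849 mm → contributes +7 464 635 mm⁴
  web: d = 41.84151 mm → contributes +12 726 678 mm⁴
Total I = 20 191 314 mm⁴.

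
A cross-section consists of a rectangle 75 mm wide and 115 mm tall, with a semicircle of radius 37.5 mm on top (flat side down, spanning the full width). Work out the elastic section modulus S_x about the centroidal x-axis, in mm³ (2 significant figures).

S_x ≈ 2.4 × 10⁵ mm³

Decompose the section into non-overlapping parts with the origin at the bottom-left of its bounding rectangle.
Rectangular body: 75 × 115, A = 8 625 mm², y = 57.5 mm, Ī = 9 505 469 mm⁴.
Semicircular cap: semicircle r = 37.5, A = 2 209 mm², y = 130.9 mm, Ī = 217 049 mm⁴.
Centroid: ȳ = ΣA·y / ΣA = 72.47 mm.
Transfer each piece to the centroidal x-axis using Ī + A·d² with d = y − 72.47:
  rectangular body: d = -14.97 mm → contributes +11 438 003 mm⁴
  semicircular cap: d = 58.45 mm → contributes +7 762 823 mm⁴
Total I = 19 200 826 mm⁴.
Extreme fibre distance c = 80.03 mm; S = I/c = 239 916 mm³.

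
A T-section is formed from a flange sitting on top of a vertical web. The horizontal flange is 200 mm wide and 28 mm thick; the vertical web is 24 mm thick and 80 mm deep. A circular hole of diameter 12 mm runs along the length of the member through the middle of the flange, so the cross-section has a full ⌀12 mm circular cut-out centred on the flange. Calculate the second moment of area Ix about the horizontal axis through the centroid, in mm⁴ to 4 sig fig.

Split into non-overlapping primitives; take the origin at the lower-left of the bounding box.
Flange: 200 × 28, A = 5 600 mm², y = 94 mm, Ī = 365 867 mm⁴.
Web: 24 × 80, A = 1 920 mm², y = 40 mm, Ī = 1 024 000 mm⁴.
Hole (subtracted): ⌀12, A = 113.097 mm², y = 94 mm, Ī = 1017.88 mm⁴.
Centroid: ȳ = ΣA·y / ΣA = 80.0022 mm.
Transfer each piece to the horizontal axis through the centroid using Ī + A·d² with d = y − 80.0022:
  flange: d = 13.9978 mm → contributes +1 463 114 mm⁴
  web: d = -40.0022 mm → contributes +4 096 345 mm⁴
  hole: d = 13.9978 mm → contributes −23177.8 mm⁴
Total I = 5 536 282 mm⁴.

Ix ≈ 5.536 × 10⁶ mm⁴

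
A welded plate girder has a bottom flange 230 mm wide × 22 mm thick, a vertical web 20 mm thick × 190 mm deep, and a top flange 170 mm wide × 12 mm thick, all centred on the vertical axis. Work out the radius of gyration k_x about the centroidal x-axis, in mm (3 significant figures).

Split into non-overlapping primitives; take the origin at the lower-left of the bounding box.
Bottom plate: 230 × 22, A = 5 060 mm², y = 11 mm, Ī = 204 087 mm⁴.
Web plate: 20 × 190, A = 3 800 mm², y = 117 mm, Ī = 11 431 667 mm⁴.
Top plate: 170 × 12, A = 2 040 mm², y = 218 mm, Ī = 24 480 mm⁴.
Centroid: ȳ = ΣA·y / ΣA = 86.695 mm.
Transfer each piece to the centroidal x-axis using Ī + A·d² with d = y − 86.695:
  bottom plate: d = -75.695 mm → contributes +29 196 852 mm⁴
  web plate: d = 30.305 mm → contributes +14 921 465 mm⁴
  top plate: d = 131.3 mm → contributes +35 195 905 mm⁴
Total I = 79 314 222 mm⁴.
Radius of gyration: k = √(I/A) = √(79 314 222 / 10 900) = 85.303 mm.

k_x ≈ 85.3 mm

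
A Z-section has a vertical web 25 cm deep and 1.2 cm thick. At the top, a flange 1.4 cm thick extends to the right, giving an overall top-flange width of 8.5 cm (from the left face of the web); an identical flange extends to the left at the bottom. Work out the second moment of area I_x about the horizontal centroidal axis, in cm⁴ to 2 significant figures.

Split into non-overlapping primitives; take the origin at the lower-left of the bounding box.
Web: 1.2 × 25, A = 30 cm², y = 12.5 cm, Ī = 1 563 cm⁴.
Top flange (beyond web): 7.3 × 1.4, A = 10.22 cm², y = 24.3 cm, Ī = 1.669 cm⁴.
Bottom flange (beyond web): 7.3 × 1.4, A = 10.22 cm², y = 0.7 cm, Ī = 1.669 cm⁴.
Centroid: ȳ = ΣA·y / ΣA = 12.5 cm.
Transfer each piece to the horizontal centroidal axis using Ī + A·d² with d = y − 12.5:
  web: d = 0 cm → contributes +1 563 cm⁴
  top flange (beyond web): d = 11.8 cm → contributes +1 425 cm⁴
  bottom flange (beyond web): d = -11.8 cm → contributes +1 425 cm⁴
Total I = 4 412 cm⁴.

I_x ≈ 4400 cm⁴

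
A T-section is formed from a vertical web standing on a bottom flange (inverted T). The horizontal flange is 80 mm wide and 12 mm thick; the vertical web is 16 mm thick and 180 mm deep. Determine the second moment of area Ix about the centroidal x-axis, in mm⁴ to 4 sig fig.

Break the section into simple shapes (no overlaps), measuring from the bottom-left corner of the bounding box.
Flange: 80 × 12, A = 960 mm², y = 6 mm, Ī = 11 520 mm⁴.
Web: 16 × 180, A = 2 880 mm², y = 102 mm, Ī = 7 776 000 mm⁴.
Centroid: ȳ = ΣA·y / ΣA = 78 mm.
Transfer each piece to the centroidal x-axis using Ī + A·d² with d = y − 78:
  flange: d = -72 mm → contributes +4 988 160 mm⁴
  web: d = 24 mm → contributes +9 434 880 mm⁴
Total I = 14 423 040 mm⁴.

Ix ≈ 1.442 × 10⁷ mm⁴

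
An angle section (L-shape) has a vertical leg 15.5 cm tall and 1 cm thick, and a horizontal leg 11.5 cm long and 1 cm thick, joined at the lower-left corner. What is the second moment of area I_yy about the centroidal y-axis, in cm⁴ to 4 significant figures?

I_yy ≈ 304.7 cm⁴

Decompose the section into non-overlapping parts with the origin at the bottom-left of its bounding rectangle.
Vertical leg: 1 × 15.5, A = 15.5 cm², x = 0.5 cm, Ī = 1.29167 cm⁴.
Horizontal leg (remainder): 10.5 × 1, A = 10.5 cm², x = 6.25 cm, Ī = 96.4688 cm⁴.
Centroid: x̄ = ΣA·x / ΣA = 2.82212 cm.
Transfer each piece to the centroidal y-axis using Ī + A·d² with d = x − 2.82212:
  vertical leg: d = -2.32212 cm → contributes +84.8711 cm⁴
  horizontal leg (remainder): d = 3.42788 cm → contributes +219.848 cm⁴
Total I = 304.719 cm⁴.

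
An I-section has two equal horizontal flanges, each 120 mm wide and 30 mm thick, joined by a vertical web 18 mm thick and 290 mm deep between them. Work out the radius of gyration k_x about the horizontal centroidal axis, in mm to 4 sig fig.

k_x ≈ 133.5 mm

Decompose the section into non-overlapping parts with the origin at the bottom-left of its bounding rectangle.
Bottom flange: 120 × 30, A = 3 600 mm², y = 15 mm, Ī = 270 000 mm⁴.
Web: 18 × 290, A = 5 220 mm², y = 175 mm, Ī = 36 583 500 mm⁴.
Top flange: 120 × 30, A = 3 600 mm², y = 335 mm, Ī = 270 000 mm⁴.
By symmetry the centroid is at mid-height, ȳ = 175 mm.
Transfer each piece to the horizontal centroidal axis using Ī + A·d² with d = y − 175:
  bottom flange: d = -160 mm → contributes +92 430 000 mm⁴
  web: d = 0 mm → contributes +36 583 500 mm⁴
  top flange: d = 160 mm → contributes +92 430 000 mm⁴
Total I = 221 443 500 mm⁴.
Radius of gyration: k = √(I/A) = √(221 443 500 / 12 420) = 133.527 mm.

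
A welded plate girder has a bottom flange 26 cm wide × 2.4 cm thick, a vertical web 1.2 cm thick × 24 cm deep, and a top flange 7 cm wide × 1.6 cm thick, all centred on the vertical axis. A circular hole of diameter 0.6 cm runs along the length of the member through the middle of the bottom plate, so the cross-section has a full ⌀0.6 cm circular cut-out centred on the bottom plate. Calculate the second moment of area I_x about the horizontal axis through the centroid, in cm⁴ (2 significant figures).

I_x ≈ 9600 cm⁴

Treat the section as a set of non-overlapping primitives; coordinates are from the bounding-box lower-left.
Bottom plate: 26 × 2.4, A = 62.4 cm², y = 1.2 cm, Ī = 29.95 cm⁴.
Web plate: 1.2 × 24, A = 28.8 cm², y = 14.4 cm, Ī = 1 382 cm⁴.
Top plate: 7 × 1.6, A = 11.2 cm², y = 27.2 cm, Ī = 2.389 cm⁴.
Hole (subtracted): ⌀0.6, A = 0.2827 cm², y = 1.2 cm, Ī = 0.006362 cm⁴.
Centroid: ȳ = ΣA·y / ΣA = 7.774 cm.
Transfer each piece to the horizontal axis through the centroid using Ī + A·d² with d = y − 7.774:
  bottom plate: d = -6.574 cm → contributes +2 727 cm⁴
  web plate: d = 6.626 cm → contributes +2 647 cm⁴
  top plate: d = 19.43 cm → contributes +4 229 cm⁴
  hole: d = -6.574 cm → contributes −12.23 cm⁴
Total I = 9 590 cm⁴.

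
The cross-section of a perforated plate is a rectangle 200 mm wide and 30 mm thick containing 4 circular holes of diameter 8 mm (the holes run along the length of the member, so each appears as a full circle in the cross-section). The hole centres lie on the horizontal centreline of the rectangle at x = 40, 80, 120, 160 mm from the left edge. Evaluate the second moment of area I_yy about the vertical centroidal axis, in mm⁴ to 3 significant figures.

I_yy ≈ 1.96 × 10⁷ mm⁴

Break the section into simple shapes (no overlaps), measuring from the bottom-left corner of the bounding box.
Plate: 200 × 30, A = 6 000 mm², x = 100 mm, Ī = 20 000 000 mm⁴.
Hole 1 (subtracted): ⌀8, A = 50.265 mm², x = 40 mm, Ī = 201.06 mm⁴.
Hole 2 (subtracted): ⌀8, A = 50.265 mm², x = 80 mm, Ī = 201.06 mm⁴.
Hole 3 (subtracted): ⌀8, A = 50.265 mm², x = 120 mm, Ī = 201.06 mm⁴.
Hole 4 (subtracted): ⌀8, A = 50.265 mm², x = 160 mm, Ī = 201.06 mm⁴.
By symmetry the centroid is at mid-width, x̄ = 100 mm.
Transfer each piece to the vertical centroidal axis using Ī + A·d² with d = x − 100:
  plate: d = 0 mm → contributes +20 000 000 mm⁴
  hole 1: d = -60 mm → contributes −181 157 mm⁴
  hole 2: d = -20 mm → contributes −20 307 mm⁴
  hole 3: d = 20 mm → contributes −20 307 mm⁴
  hole 4: d = 60 mm → contributes −181 157 mm⁴
Total I = 19 597 072 mm⁴.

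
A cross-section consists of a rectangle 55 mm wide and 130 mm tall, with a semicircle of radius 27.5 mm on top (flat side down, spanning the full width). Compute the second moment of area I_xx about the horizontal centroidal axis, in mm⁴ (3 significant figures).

I_xx ≈ 1.61 × 10⁷ mm⁴

Break the section into simple shapes (no overlaps), measuring from the bottom-left corner of the bounding box.
Rectangular body: 55 × 130, A = 7 150 mm², y = 65 mm, Ī = 10 069 583 mm⁴.
Semicircular cap: semicircle r = 27.5, A = 1187.9 mm², y = 141.67 mm, Ī = 62 772 mm⁴.
Centroid: ȳ = ΣA·y / ΣA = 75.923 mm.
Transfer each piece to the horizontal centroidal axis using Ī + A·d² with d = y − 75.923:
  rectangular body: d = -10.923 mm → contributes +10 922 739 mm⁴
  semicircular cap: d = 65.748 mm → contributes +5 197 870 mm⁴
Total I = 16 120 609 mm⁴.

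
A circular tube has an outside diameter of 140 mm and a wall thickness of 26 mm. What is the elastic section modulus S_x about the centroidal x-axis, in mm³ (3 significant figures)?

S_x ≈ 2.27 × 10⁵ mm³

Treat the section as a set of non-overlapping primitives; coordinates are from the bounding-box lower-left.
Outer circle: ⌀140, A = 15 394 mm², y = 70 mm, Ī = 18 857 410 mm⁴.
Bore (subtracted): ⌀88, A = 6082.1 mm², y = 70 mm, Ī = 2 943 748 mm⁴.
By symmetry the centroid is at mid-height, ȳ = 70 mm.
All pieces are centred on the centroidal x-axis, so I = ΣĪ (holes subtracted) = 15 913 662 mm⁴.
Extreme fibre distance c = 70 mm; S = I/c = 227 338 mm³.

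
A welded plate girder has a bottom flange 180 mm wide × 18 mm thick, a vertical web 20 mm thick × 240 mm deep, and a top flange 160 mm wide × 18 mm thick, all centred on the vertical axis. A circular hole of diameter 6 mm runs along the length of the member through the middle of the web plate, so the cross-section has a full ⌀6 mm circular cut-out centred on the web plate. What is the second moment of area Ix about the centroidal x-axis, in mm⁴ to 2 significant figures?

Ix ≈ 1.2 × 10⁸ mm⁴

Treat the section as a set of non-overlapping primitives; coordinates are from the bounding-box lower-left.
Bottom plate: 180 × 18, A = 3 240 mm², y = 9 mm, Ī = 87 480 mm⁴.
Web plate: 20 × 240, A = 4 800 mm², y = 138 mm, Ī = 23 040 000 mm⁴.
Top plate: 160 × 18, A = 2 880 mm², y = 267 mm, Ī = 77 760 mm⁴.
Hole (subtracted): ⌀6, A = 28.27 mm², y = 138 mm, Ī = 63.62 mm⁴.
Centroid: ȳ = ΣA·y / ΣA = 133.7 mm.
Transfer each piece to the centroidal x-axis using Ī + A·d² with d = y − 133.7:
  bottom plate: d = -124.7 mm → contributes +50 499 038 mm⁴
  web plate: d = 4.264 mm → contributes +23 127 263 mm⁴
  top plate: d = 133.3 mm → contributes +51 224 362 mm⁴
  hole: d = 4.264 mm → contributes −577.6 mm⁴
Total I = 124 850 086 mm⁴.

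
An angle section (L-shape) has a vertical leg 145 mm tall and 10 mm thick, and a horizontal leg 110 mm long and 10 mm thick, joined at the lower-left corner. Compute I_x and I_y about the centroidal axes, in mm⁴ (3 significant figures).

Treat the section as a set of non-overlapping primitives; coordinates are from the bounding-box lower-left.
Vertical leg: 10 × 145, A = 1 450 mm², y = 72.5 mm, Ī = 2 540 521 mm⁴.
Horizontal leg (remainder): 100 × 10, A = 1 000 mm², y = 5 mm, Ī = 8333.3 mm⁴.
Centroid: ȳ = ΣA·y / ΣA = 44.949 mm.
Transfer each piece to the centroidal x-axis using Ī + A·d² with d = y − 44.949:
  vertical leg: d = 27.551 mm → contributes +3 641 156 mm⁴
  horizontal leg (remainder): d = -39.949 mm → contributes +1 604 254 mm⁴
Total I = 5 245 410 mm⁴.
For the y-axis: x̄ = 27.449 mm.
Repeating about the centroidal y-axis gives I_y = 2 635 723 mm⁴.

I_x ≈ 5.25 × 10⁶ mm⁴, I_y ≈ 2.64 × 10⁶ mm⁴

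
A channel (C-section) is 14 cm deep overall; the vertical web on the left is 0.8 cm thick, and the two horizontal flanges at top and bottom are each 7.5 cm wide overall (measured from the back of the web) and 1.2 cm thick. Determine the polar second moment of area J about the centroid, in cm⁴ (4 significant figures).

Break the section into simple shapes (no overlaps), measuring from the bottom-left corner of the bounding box.
Web: 0.8 × 14, A = 11.2 cm², y = 7 cm, Ī = 182.933 cm⁴.
Top flange (beyond web): 6.7 × 1.2, A = 8.04 cm², y = 13.4 cm, Ī = 0.9648 cm⁴.
Bottom flange (beyond web): 6.7 × 1.2, A = 8.04 cm², y = 0.6 cm, Ī = 0.9648 cm⁴.
By symmetry the centroid is at mid-height, ȳ = 7 cm.
Transfer each piece to the centroidal x-axis using Ī + A·d² with d = y − 7:
  web: d = 0 cm → contributes +182.933 cm⁴
  top flange (beyond web): d = 6.4 cm → contributes +330.283 cm⁴
  bottom flange (beyond web): d = -6.4 cm → contributes +330.283 cm⁴
Total I = 843.5 cm⁴.
For the y-axis: x̄ = 2.61041 cm.
Repeating about the centroidal y-axis gives I_y = 153.587 cm⁴.
Polar second moment: J = I_x + I_y = 997.087 cm⁴.

J ≈ 997.1 cm⁴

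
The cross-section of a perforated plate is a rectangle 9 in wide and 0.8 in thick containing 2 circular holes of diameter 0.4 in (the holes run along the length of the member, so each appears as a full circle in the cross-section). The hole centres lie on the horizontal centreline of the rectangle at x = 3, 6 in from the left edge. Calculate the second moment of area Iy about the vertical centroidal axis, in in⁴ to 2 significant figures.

Iy ≈ 48 in⁴

Treat the section as a set of non-overlapping primitives; coordinates are from the bounding-box lower-left.
Plate: 9 × 0.8, A = 7.2 in², x = 4.5 in, Ī = 48.6 in⁴.
Hole 1 (subtracted): ⌀0.4, A = 0.1257 in², x = 3 in, Ī = 0.001257 in⁴.
Hole 2 (subtracted): ⌀0.4, A = 0.1257 in², x = 6 in, Ī = 0.001257 in⁴.
By symmetry the centroid is at mid-width, x̄ = 4.5 in.
Transfer each piece to the vertical centroidal axis using Ī + A·d² with d = x − 4.5:
  plate: d = 0 in → contributes +48.6 in⁴
  hole 1: d = -1.5 in → contributes −0.284 in⁴
  hole 2: d = 1.5 in → contributes −0.284 in⁴
Total I = 48.03 in⁴.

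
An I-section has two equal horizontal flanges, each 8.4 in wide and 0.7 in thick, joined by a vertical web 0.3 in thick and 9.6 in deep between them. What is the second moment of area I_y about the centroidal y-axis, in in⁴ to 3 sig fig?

Decompose the section into non-overlapping parts with the origin at the bottom-left of its bounding rectangle.
Bottom flange: 8.4 × 0.7, A = 5.88 in², x = 4.2 in, Ī = 34.574 in⁴.
Web: 0.3 × 9.6, A = 2.88 in², x = 4.2 in, Ī = 0.0216 in⁴.
Top flange: 8.4 × 0.7, A = 5.88 in², x = 4.2 in, Ī = 34.574 in⁴.
By symmetry the centroid is at mid-width, x̄ = 4.2 in.
All pieces are centred on the centroidal y-axis, so I = ΣĪ = 69.17 in⁴.

I_y ≈ 69.2 in⁴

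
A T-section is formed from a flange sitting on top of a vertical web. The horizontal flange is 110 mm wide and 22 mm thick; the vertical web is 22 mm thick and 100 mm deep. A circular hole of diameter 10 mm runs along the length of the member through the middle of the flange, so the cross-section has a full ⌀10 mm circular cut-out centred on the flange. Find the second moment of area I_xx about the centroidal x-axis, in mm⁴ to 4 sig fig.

I_xx ≈ 6.151 × 10⁶ mm⁴

Break the section into simple shapes (no overlaps), measuring from the bottom-left corner of the bounding box.
Flange: 110 × 22, A = 2 420 mm², y = 111 mm, Ī = 97606.7 mm⁴.
Web: 22 × 100, A = 2 200 mm², y = 50 mm, Ī = 1 833 333 mm⁴.
Hole (subtracted): ⌀10, A = 78.5398 mm², y = 111 mm, Ī = 490.874 mm⁴.
Centroid: ȳ = ΣA·y / ΣA = 81.45 mm.
Transfer each piece to the centroidal x-axis using Ī + A·d² with d = y − 81.45:
  flange: d = 29.55 mm → contributes +2 210 752 mm⁴
  web: d = -31.45 mm → contributes +4 009 363 mm⁴
  hole: d = 29.55 mm → contributes −69071.9 mm⁴
Total I = 6 151 044 mm⁴.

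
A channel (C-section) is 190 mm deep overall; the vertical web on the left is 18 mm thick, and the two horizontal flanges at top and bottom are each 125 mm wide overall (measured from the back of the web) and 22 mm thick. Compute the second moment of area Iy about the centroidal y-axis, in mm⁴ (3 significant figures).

Split into non-overlapping primitives; take the origin at the lower-left of the bounding box.
Web: 18 × 190, A = 3 420 mm², x = 9 mm, Ī = 92 340 mm⁴.
Top flange (beyond web): 107 × 22, A = 2 354 mm², x = 71.5 mm, Ī = 2 245 912 mm⁴.
Bottom flange (beyond web): 107 × 22, A = 2 354 mm², x = 71.5 mm, Ī = 2 245 912 mm⁴.
Centroid: x̄ = ΣA·x / ΣA = 45.202 mm.
Transfer each piece to the centroidal y-axis using Ī + A·d² with d = x − 45.202:
  web: d = -36.202 mm → contributes +4 574 544 mm⁴
  top flange (beyond web): d = 26.298 mm → contributes +3 873 901 mm⁴
  bottom flange (beyond web): d = 26.298 mm → contributes +3 873 901 mm⁴
Total I = 12 322 346 mm⁴.

Iy ≈ 1.23 × 10⁷ mm⁴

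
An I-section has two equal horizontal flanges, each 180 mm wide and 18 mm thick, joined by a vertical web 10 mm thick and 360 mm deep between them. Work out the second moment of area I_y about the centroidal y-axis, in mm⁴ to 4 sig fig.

Break the section into simple shapes (no overlaps), measuring from the bottom-left corner of the bounding box.
Bottom flange: 180 × 18, A = 3 240 mm², x = 90 mm, Ī = 8 748 000 mm⁴.
Web: 10 × 360, A = 3 600 mm², x = 90 mm, Ī = 30 000 mm⁴.
Top flange: 180 × 18, A = 3 240 mm², x = 90 mm, Ī = 8 748 000 mm⁴.
By symmetry the centroid is at mid-width, x̄ = 90 mm.
All pieces are centred on the centroidal y-axis, so I = ΣĪ = 17 526 000 mm⁴.

I_y ≈ 1.753 × 10⁷ mm⁴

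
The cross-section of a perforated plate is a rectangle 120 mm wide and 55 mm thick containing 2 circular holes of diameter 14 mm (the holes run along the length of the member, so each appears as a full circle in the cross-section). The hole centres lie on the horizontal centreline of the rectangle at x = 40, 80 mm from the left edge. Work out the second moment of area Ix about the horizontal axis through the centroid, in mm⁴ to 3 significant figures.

Ix ≈ 1.66 × 10⁶ mm⁴

Split into non-overlapping primitives; take the origin at the lower-left of the bounding box.
Plate: 120 × 55, A = 6 600 mm², y = 27.5 mm, Ī = 1 663 750 mm⁴.
Hole 1 (subtracted): ⌀14, A = 153.94 mm², y = 27.5 mm, Ī = 1885.7 mm⁴.
Hole 2 (subtracted): ⌀14, A = 153.94 mm², y = 27.5 mm, Ī = 1885.7 mm⁴.
By symmetry the centroid is at mid-height, ȳ = 27.5 mm.
All pieces are centred on the horizontal axis through the centroid, so I = ΣĪ (holes subtracted) = 1 659 979 mm⁴.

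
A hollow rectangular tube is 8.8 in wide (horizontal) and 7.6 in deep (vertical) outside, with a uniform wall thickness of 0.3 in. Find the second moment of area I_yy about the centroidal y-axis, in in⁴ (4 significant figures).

I_yy ≈ 110.0 in⁴

Split into non-overlapping primitives; take the origin at the lower-left of the bounding box.
Outer rectangle: 8.8 × 7.6, A = 66.88 in², x = 4.4 in, Ī = 431.599 in⁴.
Inner void (subtracted): 8.2 × 7, A = 57.4 in², x = 4.4 in, Ī = 321.631 in⁴.
By symmetry the centroid is at mid-width, x̄ = 4.4 in.
All pieces are centred on the centroidal y-axis, so I = ΣĪ (holes subtracted) = 109.968 in⁴.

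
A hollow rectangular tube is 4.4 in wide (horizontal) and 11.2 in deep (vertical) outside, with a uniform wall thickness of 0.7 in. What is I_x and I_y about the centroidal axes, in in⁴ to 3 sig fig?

I_x ≈ 280 in⁴, I_y ≈ 57.5 in⁴

Treat the section as a set of non-overlapping primitives; coordinates are from the bounding-box lower-left.
Outer rectangle: 4.4 × 11.2, A = 49.28 in², y = 5.6 in, Ī = 515.14 in⁴.
Inner void (subtracted): 3 × 9.8, A = 29.4 in², y = 5.6 in, Ī = 235.3 in⁴.
By symmetry the centroid is at mid-height, ȳ = 5.6 in.
All pieces are centred on the centroidal x-axis, so I = ΣĪ (holes subtracted) = 279.84 in⁴.
Repeating about the centroidal y-axis gives I_y = 57.455 in⁴.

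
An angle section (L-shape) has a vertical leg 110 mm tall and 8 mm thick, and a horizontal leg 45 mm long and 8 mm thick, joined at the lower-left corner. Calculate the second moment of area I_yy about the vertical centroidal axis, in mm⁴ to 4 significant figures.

I_yy ≈ 1.506 × 10⁵ mm⁴

Split into non-overlapping primitives; take the origin at the lower-left of the bounding box.
Vertical leg: 8 × 110, A = 880 mm², x = 4 mm, Ī = 4693.33 mm⁴.
Horizontal leg (remainder): 37 × 8, A = 296 mm², x = 26.5 mm, Ī = 33768.7 mm⁴.
Centroid: x̄ = ΣA·x / ΣA = 9.66327 mm.
Transfer each piece to the vertical centroidal axis using Ī + A·d² with d = x − 9.66327:
  vertical leg: d = -5.66327 mm → contributes +32917.2 mm⁴
  horizontal leg (remainder): d = 16.8367 mm → contributes +117 677 mm⁴
Total I = 150 595 mm⁴.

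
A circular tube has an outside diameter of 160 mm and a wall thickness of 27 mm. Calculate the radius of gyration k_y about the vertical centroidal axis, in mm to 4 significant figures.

k_y ≈ 47.98 mm

Treat the section as a set of non-overlapping primitives; coordinates are from the bounding-box lower-left.
Outer circle: ⌀160, A = 20106.2 mm², x = 80 mm, Ī = 32 169 909 mm⁴.
Bore (subtracted): ⌀106, A = 8824.73 mm², x = 80 mm, Ī = 6 197 169 mm⁴.
By symmetry the centroid is at mid-width, x̄ = 80 mm.
All pieces are centred on the vertical centroidal axis, so I = ΣĪ (holes subtracted) = 25 972 739 mm⁴.
Radius of gyration: k = √(I/A) = √(25 972 739 / 11281.5) = 47.9818 mm.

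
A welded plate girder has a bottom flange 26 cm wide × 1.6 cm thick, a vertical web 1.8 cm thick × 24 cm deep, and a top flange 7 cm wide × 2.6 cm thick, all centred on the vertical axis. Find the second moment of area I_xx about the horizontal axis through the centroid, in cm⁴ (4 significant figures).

I_xx ≈ 1.131 × 10⁴ cm⁴

Break the section into simple shapes (no overlaps), measuring from the bottom-left corner of the bounding box.
Bottom plate: 26 × 1.6, A = 41.6 cm², y = 0.8 cm, Ī = 8.87467 cm⁴.
Web plate: 1.8 × 24, A = 43.2 cm², y = 13.6 cm, Ī = 2073.6 cm⁴.
Top plate: 7 × 2.6, A = 18.2 cm², y = 26.9 cm, Ī = 10.2527 cm⁴.
Centroid: ȳ = ΣA·y / ΣA = 10.7804 cm.
Transfer each piece to the horizontal axis through the centroid using Ī + A·d² with d = y − 10.7804:
  bottom plate: d = -9.98039 cm → contributes +4152.57 cm⁴
  web plate: d = 2.81961 cm → contributes +2417.05 cm⁴
  top plate: d = 16.1196 cm → contributes +4739.37 cm⁴
Total I = 11 309 cm⁴.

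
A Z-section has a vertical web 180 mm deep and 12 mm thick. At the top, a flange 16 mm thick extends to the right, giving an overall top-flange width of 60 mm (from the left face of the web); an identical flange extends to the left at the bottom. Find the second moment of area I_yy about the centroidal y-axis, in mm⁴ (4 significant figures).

I_yy ≈ 1.703 × 10⁶ mm⁴

Break the section into simple shapes (no overlaps), measuring from the bottom-left corner of the bounding box.
Web: 12 × 180, A = 2 160 mm², x = 54 mm, Ī = 25 920 mm⁴.
Top flange (beyond web): 48 × 16, A = 768 mm², x = 84 mm, Ī = 147 456 mm⁴.
Bottom flange (beyond web): 48 × 16, A = 768 mm², x = 24 mm, Ī = 147 456 mm⁴.
Centroid: x̄ = ΣA·x / ΣA = 54 mm.
Transfer each piece to the centroidal y-axis using Ī + A·d² with d = x − 54:
  web: d = 0 mm → contributes +25 920 mm⁴
  top flange (beyond web): d = 30 mm → contributes +838 656 mm⁴
  bottom flange (beyond web): d = -30 mm → contributes +838 656 mm⁴
Total I = 1 703 232 mm⁴.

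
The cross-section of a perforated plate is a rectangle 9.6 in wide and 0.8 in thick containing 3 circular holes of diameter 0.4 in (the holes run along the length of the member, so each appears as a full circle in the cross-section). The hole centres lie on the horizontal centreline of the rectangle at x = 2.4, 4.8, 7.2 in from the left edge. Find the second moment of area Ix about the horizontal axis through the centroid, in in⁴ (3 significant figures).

Break the section into simple shapes (no overlaps), measuring from the bottom-left corner of the bounding box.
Plate: 9.6 × 0.8, A = 7.68 in², y = 0.4 in, Ī = 0.4096 in⁴.
Hole 1 (subtracted): ⌀0.4, A = 0.12566 in², y = 0.4 in, Ī = 0.0012566 in⁴.
Hole 2 (subtracted): ⌀0.4, A = 0.12566 in², y = 0.4 in, Ī = 0.0012566 in⁴.
Hole 3 (subtracted): ⌀0.4, A = 0.12566 in², y = 0.4 in, Ī = 0.0012566 in⁴.
By symmetry the centroid is at mid-height, ȳ = 0.4 in.
All pieces are centred on the horizontal axis through the centroid, so I = ΣĪ (holes subtracted) = 0.40583 in⁴.

Ix ≈ 0.406 in⁴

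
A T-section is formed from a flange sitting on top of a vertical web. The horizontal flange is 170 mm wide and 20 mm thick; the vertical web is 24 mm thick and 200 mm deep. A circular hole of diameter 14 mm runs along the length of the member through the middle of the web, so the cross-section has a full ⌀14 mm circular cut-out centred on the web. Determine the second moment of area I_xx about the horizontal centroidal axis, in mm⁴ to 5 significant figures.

I_xx ≈ 3.9867 × 10⁷ mm⁴

Break the section into simple shapes (no overlaps), measuring from the bottom-left corner of the bounding box.
Flange: 170 × 20, A = 3 400 mm², y = 210 mm, Ī = 113333.3 mm⁴.
Web: 24 × 200, A = 4 800 mm², y = 100 mm, Ī = 16 000 000 mm⁴.
Hole (subtracted): ⌀14, A = 153.938 mm², y = 100 mm, Ī = 1885.741 mm⁴.
Centroid: ȳ = ΣA·y / ΣA = 146.4824 mm.
Transfer each piece to the horizontal centroidal axis using Ī + A·d² with d = y − 146.4824:
  flange: d = 63.51763 mm → contributes +13 830 599 mm⁴
  web: d = -46.48237 mm → contributes +26 370 930 mm⁴
  hole: d = -46.48237 mm → contributes −334485.9 mm⁴
Total I = 39 867 043 mm⁴.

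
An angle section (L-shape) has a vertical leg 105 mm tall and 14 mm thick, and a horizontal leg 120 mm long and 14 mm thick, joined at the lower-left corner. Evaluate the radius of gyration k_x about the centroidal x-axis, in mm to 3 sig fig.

Treat the section as a set of non-overlapping primitives; coordinates are from the bounding-box lower-left.
Vertical leg: 14 × 105, A = 1 470 mm², y = 52.5 mm, Ī = 1 350 563 mm⁴.
Horizontal leg (remainder): 106 × 14, A = 1 484 mm², y = 7 mm, Ī = 24 239 mm⁴.
Centroid: ȳ = ΣA·y / ΣA = 29.642 mm.
Transfer each piece to the centroidal x-axis using Ī + A·d² with d = y − 29.642:
  vertical leg: d = 22.858 mm → contributes +2 118 608 mm⁴
  horizontal leg (remainder): d = -22.642 mm → contributes +785 038 mm⁴
Total I = 2 903 646 mm⁴.
Radius of gyration: k = √(I/A) = √(2 903 646 / 2 954) = 31.352 mm.

k_x ≈ 31.4 mm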